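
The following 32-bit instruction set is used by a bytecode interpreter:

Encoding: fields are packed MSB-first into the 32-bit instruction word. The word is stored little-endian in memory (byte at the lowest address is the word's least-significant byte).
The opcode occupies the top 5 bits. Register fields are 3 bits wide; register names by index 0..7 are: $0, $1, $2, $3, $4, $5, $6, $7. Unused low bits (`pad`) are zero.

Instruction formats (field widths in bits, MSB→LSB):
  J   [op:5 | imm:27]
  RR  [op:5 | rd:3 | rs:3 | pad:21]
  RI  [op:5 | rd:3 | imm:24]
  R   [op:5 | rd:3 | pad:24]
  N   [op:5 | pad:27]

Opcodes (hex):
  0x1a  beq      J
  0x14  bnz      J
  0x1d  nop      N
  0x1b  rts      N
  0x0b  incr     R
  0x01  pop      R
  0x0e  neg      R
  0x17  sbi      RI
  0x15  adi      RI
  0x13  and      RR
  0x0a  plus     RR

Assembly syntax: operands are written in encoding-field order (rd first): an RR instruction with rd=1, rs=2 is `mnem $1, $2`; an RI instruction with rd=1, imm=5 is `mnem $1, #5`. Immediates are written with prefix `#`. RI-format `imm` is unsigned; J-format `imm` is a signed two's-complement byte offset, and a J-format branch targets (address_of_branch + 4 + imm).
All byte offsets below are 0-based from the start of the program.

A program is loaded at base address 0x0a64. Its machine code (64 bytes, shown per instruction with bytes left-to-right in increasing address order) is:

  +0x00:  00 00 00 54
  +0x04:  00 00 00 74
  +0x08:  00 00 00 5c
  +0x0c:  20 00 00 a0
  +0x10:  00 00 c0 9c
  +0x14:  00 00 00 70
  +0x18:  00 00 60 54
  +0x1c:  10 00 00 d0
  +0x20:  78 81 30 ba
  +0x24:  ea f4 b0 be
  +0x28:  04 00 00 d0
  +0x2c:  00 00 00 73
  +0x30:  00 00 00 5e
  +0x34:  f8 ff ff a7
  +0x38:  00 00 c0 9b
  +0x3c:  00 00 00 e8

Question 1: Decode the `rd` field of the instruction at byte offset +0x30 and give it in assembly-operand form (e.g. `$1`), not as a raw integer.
$6

off 0x30: read 00 00 00 5e as little → 0x5e000000
  op=0x5e000000>>27=0xb ⇒ incr (R)
  rd@[26:24]=0x6 ⇒ $6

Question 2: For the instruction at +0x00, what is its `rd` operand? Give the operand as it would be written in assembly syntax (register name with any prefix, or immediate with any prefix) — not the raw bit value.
$4

off 0x00: read 00 00 00 54 as little → 0x54000000
  opcode bits[31:27]=0xa: plus/RR
  [26:24] rd=4 = $4
  [23:21] rs=0 = $0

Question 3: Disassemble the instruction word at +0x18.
plus $4, $3

+0x18: 00 00 60 54 ⇒ word 0x54600000 (little)
  top 5b → 0xa → plus [RR]
  rd: (w>>24)&0x7=0x4 → $4
  rs: (w>>21)&0x7=0x3 → $3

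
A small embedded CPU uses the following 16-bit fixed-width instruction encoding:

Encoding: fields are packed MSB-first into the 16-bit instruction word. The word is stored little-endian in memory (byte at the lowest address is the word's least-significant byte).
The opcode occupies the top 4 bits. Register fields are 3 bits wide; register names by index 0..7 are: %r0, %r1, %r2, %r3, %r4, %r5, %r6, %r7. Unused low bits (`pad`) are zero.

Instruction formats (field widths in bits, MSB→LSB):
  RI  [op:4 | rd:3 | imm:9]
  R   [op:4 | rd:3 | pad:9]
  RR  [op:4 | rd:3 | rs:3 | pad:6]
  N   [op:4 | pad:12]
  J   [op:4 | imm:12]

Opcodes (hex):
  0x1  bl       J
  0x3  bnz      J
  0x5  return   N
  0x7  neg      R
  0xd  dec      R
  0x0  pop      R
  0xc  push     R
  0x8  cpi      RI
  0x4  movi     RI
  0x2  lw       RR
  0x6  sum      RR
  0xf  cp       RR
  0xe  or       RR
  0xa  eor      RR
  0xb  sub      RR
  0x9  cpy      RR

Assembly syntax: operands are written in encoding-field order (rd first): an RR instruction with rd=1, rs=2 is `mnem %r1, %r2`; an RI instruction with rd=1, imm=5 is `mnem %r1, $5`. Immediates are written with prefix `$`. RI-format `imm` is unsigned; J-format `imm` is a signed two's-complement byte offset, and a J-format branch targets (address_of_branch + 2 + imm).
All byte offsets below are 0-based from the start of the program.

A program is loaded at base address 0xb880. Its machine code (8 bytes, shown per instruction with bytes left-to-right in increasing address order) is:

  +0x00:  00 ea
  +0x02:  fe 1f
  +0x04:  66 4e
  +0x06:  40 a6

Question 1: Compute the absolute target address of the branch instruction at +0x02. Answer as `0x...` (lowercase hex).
off 0x02: read fe 1f as little → 0x1ffe
  opcode bits[15:12]=0x1: bl/J
  imm@[11:0]=0xffe (s12→-2) ⇒ $-2
  target = base 0xb880 + off 0x02 + 2 + imm -2 = 0xb882

0xb882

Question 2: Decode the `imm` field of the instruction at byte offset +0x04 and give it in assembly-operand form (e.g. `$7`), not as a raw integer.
$102

@+04  little-endian(66 4e) = 0x4e66
  top 4b → 0x4 → movi [RI]
  rd: (w>>9)&0x7=0x7 → %r7
  imm: (w>>0)&0x1ff=0x66 → $102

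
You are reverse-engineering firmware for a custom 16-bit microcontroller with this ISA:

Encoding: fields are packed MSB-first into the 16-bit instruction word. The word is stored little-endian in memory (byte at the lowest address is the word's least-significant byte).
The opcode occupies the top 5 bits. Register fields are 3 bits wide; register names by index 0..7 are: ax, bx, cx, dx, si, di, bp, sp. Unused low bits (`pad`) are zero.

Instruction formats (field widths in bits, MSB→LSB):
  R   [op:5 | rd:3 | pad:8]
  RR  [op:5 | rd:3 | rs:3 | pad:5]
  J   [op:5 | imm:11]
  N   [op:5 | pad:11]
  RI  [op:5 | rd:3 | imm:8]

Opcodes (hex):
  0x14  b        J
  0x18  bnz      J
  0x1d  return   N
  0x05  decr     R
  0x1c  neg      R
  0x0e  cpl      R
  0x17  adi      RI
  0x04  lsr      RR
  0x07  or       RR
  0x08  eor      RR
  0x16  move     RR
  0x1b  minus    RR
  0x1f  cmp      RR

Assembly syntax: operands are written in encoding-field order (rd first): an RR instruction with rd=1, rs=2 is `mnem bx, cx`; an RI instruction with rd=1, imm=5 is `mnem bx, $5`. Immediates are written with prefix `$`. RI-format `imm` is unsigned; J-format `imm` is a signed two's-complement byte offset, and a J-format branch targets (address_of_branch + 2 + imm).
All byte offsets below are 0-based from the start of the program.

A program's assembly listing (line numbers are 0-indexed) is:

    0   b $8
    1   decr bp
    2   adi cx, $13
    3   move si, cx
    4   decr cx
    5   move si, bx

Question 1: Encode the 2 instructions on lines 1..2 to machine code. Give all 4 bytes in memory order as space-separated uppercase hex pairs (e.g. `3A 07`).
00 2E 0D BA

1. decr fields op=0x5:5|rd=6:3|pad=0:8 → word 2e00h → 00 2e
2. adi fields op=0x17:5|rd=2:3|imm=13:8 → word ba0dh → 0d ba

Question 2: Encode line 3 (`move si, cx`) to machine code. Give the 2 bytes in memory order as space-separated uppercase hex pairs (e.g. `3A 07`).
40 B4

L3: move op=0x16:5|rd=4:3|rs=2:3|pad=0:5 ⇒ 0xb440 ⇒ little 40 b4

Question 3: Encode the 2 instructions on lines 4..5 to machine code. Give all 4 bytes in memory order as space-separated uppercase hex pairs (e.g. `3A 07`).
L4: decr op=0x5:5|rd=2:3|pad=0:8 ⇒ 0x2a00 ⇒ little 00 2a
L5: move op=0x16:5|rd=4:3|rs=1:3|pad=0:5 ⇒ 0xb420 ⇒ little 20 b4

00 2A 20 B4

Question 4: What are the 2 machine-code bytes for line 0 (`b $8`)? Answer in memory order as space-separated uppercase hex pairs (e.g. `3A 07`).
0. b fields op=0x14:5|imm=8:11 → word a008h → 08 a0

08 A0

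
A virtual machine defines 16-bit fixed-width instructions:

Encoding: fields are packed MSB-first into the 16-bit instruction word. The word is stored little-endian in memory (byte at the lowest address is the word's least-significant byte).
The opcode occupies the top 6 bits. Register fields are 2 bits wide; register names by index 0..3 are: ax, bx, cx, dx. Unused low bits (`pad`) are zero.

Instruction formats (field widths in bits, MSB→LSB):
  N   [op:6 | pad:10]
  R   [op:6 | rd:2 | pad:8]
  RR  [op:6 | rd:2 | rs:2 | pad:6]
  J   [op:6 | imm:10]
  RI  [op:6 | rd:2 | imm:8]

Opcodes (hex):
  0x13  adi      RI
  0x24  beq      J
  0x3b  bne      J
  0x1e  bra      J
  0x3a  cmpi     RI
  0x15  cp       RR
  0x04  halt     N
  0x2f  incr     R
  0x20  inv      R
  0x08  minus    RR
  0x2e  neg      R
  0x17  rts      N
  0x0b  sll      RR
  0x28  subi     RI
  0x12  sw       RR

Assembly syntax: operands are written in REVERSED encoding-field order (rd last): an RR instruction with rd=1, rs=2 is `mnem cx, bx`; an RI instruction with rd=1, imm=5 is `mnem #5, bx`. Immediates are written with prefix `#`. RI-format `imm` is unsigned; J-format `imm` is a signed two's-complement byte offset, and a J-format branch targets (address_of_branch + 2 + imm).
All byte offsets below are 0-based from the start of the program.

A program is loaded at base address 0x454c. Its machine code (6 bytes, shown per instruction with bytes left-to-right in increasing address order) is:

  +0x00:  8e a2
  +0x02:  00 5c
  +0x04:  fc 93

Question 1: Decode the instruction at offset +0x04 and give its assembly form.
beq #-4

@+04  little-endian(fc 93) = 0x93fc
  top 6b → 0x24 → beq [J]
  [9:0] imm=1020 (s10→-4) = #-4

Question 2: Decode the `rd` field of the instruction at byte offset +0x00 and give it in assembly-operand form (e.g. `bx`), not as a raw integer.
cx

[00] 8e a2 → 0xa28e
  op=0xa28e>>10=0x28 ⇒ subi (RI)
  rd: (w>>8)&0x3=0x2 → cx
  imm: (w>>0)&0xff=0x8e → #142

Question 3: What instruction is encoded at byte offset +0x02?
+0x02: 00 5c ⇒ word 0x5c00 (little)
  opcode bits[15:10]=0x17: rts/N

rts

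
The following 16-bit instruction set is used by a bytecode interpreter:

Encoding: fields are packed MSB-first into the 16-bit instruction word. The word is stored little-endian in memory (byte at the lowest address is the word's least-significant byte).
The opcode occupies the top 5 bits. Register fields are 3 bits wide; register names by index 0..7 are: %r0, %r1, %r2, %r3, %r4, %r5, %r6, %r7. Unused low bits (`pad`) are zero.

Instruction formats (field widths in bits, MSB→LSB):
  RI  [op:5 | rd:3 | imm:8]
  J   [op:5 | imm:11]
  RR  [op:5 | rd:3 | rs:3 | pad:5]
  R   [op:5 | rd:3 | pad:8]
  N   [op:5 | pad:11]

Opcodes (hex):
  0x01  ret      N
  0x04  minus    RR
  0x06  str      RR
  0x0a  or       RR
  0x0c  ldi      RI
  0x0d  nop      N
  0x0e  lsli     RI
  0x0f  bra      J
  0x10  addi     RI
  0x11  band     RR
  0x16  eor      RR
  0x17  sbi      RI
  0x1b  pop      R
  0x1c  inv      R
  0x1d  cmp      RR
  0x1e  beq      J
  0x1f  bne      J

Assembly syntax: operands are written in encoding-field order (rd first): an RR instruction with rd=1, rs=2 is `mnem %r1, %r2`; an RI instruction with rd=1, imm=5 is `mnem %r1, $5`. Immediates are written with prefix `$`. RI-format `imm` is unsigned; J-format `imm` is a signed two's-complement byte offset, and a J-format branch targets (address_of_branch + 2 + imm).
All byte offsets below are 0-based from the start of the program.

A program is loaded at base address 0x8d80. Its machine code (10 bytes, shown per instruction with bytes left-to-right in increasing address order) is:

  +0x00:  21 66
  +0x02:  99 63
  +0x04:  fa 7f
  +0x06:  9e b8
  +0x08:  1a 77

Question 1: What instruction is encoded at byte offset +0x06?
sbi %r0, $158

@+06  little-endian(9e b8) = 0xb89e
  opcode bits[15:11]=0x17: sbi/RI
  rd@[10:8]=0x0 ⇒ %r0
  imm@[7:0]=0x9e ⇒ $158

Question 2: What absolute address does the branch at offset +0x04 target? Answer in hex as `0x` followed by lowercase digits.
off 0x04: read fa 7f as little → 0x7ffa
  opcode bits[15:11]=0xf: bra/J
  imm@[10:0]=0x7fa (s11→-6) ⇒ $-6
  target = base 0x8d80 + off 0x04 + 2 + imm -6 = 0x8d80

0x8d80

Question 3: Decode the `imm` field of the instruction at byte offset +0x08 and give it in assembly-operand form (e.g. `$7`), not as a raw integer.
$26

[08] 1a 77 → 0x771a
  top 5b → 0xe → lsli [RI]
  [10:8] rd=7 = %r7
  [7:0] imm=26 = $26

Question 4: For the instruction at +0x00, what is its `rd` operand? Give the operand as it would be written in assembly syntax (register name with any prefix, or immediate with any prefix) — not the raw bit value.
%r6

off 0x00: read 21 66 as little → 0x6621
  top 5b → 0xc → ldi [RI]
  [10:8] rd=6 = %r6
  [7:0] imm=33 = $33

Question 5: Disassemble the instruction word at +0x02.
ldi %r3, $153

@+02  little-endian(99 63) = 0x6399
  opcode bits[15:11]=0xc: ldi/RI
  rd: (w>>8)&0x7=0x3 → %r3
  imm: (w>>0)&0xff=0x99 → $153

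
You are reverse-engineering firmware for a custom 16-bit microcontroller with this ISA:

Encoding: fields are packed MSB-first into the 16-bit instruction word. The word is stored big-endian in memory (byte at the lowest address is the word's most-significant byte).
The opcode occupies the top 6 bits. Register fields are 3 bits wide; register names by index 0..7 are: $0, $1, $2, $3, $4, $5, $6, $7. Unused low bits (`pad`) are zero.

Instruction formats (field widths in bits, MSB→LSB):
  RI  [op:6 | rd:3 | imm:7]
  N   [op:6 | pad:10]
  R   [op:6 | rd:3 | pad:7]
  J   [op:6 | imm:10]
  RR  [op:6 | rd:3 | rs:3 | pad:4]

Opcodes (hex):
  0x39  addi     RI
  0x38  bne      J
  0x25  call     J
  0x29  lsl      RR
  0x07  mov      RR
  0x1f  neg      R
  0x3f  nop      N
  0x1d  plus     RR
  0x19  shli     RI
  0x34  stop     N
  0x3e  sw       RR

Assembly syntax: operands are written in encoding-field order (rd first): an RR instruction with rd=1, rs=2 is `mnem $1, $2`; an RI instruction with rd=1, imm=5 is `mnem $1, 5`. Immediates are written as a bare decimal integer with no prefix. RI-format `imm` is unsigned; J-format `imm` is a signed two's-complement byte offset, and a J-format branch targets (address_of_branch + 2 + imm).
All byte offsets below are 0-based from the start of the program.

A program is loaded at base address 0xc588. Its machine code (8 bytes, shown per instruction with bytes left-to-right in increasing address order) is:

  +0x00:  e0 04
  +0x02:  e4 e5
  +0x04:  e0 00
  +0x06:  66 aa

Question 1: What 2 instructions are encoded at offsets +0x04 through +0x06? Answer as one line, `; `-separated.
bne 0; shli $5, 42

off 0x04: read e0 00 as big → 0xe000
  op=0xe000>>10=0x38 ⇒ bne (J)
  [9:0] imm=0 = 0
off 0x06: read 66 aa as big → 0x66aa
  op=0x66aa>>10=0x19 ⇒ shli (RI)
  [9:7] rd=5 = $5
  [6:0] imm=42 = 42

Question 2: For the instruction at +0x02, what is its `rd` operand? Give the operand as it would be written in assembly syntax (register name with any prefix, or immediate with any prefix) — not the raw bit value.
$1

@+02  big-endian(e4 e5) = 0xe4e5
  op=0xe4e5>>10=0x39 ⇒ addi (RI)
  rd@[9:7]=0x1 ⇒ $1
  imm@[6:0]=0x65 ⇒ 101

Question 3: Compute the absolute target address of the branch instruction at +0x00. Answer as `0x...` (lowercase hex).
0xc58e

@+00  big-endian(e0 04) = 0xe004
  opcode bits[15:10]=0x38: bne/J
  imm@[9:0]=0x4 ⇒ 4
  target = base 0xc588 + off 0x00 + 2 + imm 4 = 0xc58e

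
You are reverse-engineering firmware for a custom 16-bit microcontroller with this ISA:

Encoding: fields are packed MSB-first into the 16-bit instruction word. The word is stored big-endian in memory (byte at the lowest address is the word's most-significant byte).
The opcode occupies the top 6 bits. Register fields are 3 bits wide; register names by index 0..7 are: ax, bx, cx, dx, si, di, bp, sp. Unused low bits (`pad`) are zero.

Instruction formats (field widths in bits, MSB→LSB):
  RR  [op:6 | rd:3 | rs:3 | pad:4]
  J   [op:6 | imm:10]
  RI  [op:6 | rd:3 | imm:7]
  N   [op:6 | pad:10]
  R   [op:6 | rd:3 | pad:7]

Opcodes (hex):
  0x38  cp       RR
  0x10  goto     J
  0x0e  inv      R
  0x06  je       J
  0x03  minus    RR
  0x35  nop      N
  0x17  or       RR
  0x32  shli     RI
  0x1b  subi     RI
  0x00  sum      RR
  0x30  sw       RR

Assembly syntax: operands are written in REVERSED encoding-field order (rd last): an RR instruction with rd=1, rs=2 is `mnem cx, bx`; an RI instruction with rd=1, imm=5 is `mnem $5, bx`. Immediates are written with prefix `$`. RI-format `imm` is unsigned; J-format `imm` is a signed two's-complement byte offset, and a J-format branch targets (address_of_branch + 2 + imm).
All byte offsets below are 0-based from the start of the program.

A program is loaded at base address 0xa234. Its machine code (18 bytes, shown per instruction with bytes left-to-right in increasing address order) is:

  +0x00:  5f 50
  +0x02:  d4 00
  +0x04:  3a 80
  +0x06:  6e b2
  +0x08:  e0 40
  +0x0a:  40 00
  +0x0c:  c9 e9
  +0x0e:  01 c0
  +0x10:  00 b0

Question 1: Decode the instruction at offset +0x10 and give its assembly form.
sum dx, bx

off 0x10: read 00 b0 as big → 0x00b0
  op=0x00b0>>10=0x0 ⇒ sum (RR)
  rd: (w>>7)&0x7=0x1 → bx
  rs: (w>>4)&0x7=0x3 → dx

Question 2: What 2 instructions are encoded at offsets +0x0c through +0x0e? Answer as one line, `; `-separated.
@+0c  big-endian(c9 e9) = 0xc9e9
  opcode bits[15:10]=0x32: shli/RI
  [9:7] rd=3 = dx
  [6:0] imm=105 = $105
@+0e  big-endian(01 c0) = 0x01c0
  opcode bits[15:10]=0x0: sum/RR
  [9:7] rd=3 = dx
  [6:4] rs=4 = si

shli $105, dx; sum si, dx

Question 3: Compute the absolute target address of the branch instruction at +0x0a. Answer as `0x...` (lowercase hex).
0xa240

+0x0a: 40 00 ⇒ word 0x4000 (big)
  op=0x4000>>10=0x10 ⇒ goto (J)
  imm@[9:0]=0x0 ⇒ $0
  target = base 0xa234 + off 0x0a + 2 + imm 0 = 0xa240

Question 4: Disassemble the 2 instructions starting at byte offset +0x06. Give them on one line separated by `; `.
subi $50, di; cp si, ax

@+06  big-endian(6e b2) = 0x6eb2
  opcode bits[15:10]=0x1b: subi/RI
  [9:7] rd=5 = di
  [6:0] imm=50 = $50
@+08  big-endian(e0 40) = 0xe040
  opcode bits[15:10]=0x38: cp/RR
  [9:7] rd=0 = ax
  [6:4] rs=4 = si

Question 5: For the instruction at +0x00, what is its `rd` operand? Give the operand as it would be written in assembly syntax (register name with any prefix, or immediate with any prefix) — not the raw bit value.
[00] 5f 50 → 0x5f50
  top 6b → 0x17 → or [RR]
  rd: (w>>7)&0x7=0x6 → bp
  rs: (w>>4)&0x7=0x5 → di

bp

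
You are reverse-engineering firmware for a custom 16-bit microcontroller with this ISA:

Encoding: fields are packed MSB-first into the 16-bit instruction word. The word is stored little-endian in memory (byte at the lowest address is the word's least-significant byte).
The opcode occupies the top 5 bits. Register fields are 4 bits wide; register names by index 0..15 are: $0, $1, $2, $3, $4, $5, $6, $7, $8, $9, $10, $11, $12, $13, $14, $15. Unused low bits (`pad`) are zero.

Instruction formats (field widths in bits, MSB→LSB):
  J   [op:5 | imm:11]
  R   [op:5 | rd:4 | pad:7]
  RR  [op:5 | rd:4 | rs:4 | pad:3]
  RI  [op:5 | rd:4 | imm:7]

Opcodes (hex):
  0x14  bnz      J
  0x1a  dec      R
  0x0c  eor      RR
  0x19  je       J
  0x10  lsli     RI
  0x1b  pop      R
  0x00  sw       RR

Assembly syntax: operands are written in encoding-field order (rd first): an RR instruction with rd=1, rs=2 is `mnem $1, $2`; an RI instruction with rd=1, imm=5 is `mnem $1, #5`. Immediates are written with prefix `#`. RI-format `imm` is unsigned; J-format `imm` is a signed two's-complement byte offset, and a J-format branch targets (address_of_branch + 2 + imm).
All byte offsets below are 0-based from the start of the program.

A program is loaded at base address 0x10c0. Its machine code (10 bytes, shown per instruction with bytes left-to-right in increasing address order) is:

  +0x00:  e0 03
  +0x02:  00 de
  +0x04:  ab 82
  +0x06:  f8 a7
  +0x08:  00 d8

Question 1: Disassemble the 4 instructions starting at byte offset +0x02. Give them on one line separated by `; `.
[02] 00 de → 0xde00
  opcode bits[15:11]=0x1b: pop/R
  rd: (w>>7)&0xf=0xc → $12
[04] ab 82 → 0x82ab
  opcode bits[15:11]=0x10: lsli/RI
  rd: (w>>7)&0xf=0x5 → $5
  imm: (w>>0)&0x7f=0x2b → #43
[06] f8 a7 → 0xa7f8
  opcode bits[15:11]=0x14: bnz/J
  imm: (w>>0)&0x7ff=0x7f8 (s11→-8) → #-8
[08] 00 d8 → 0xd800
  opcode bits[15:11]=0x1b: pop/R
  rd: (w>>7)&0xf=0x0 → $0

pop $12; lsli $5, #43; bnz #-8; pop $0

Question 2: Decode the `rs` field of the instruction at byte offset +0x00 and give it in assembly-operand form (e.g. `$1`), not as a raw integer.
$12

off 0x00: read e0 03 as little → 0x03e0
  op=0x03e0>>11=0x0 ⇒ sw (RR)
  rd@[10:7]=0x7 ⇒ $7
  rs@[6:3]=0xc ⇒ $12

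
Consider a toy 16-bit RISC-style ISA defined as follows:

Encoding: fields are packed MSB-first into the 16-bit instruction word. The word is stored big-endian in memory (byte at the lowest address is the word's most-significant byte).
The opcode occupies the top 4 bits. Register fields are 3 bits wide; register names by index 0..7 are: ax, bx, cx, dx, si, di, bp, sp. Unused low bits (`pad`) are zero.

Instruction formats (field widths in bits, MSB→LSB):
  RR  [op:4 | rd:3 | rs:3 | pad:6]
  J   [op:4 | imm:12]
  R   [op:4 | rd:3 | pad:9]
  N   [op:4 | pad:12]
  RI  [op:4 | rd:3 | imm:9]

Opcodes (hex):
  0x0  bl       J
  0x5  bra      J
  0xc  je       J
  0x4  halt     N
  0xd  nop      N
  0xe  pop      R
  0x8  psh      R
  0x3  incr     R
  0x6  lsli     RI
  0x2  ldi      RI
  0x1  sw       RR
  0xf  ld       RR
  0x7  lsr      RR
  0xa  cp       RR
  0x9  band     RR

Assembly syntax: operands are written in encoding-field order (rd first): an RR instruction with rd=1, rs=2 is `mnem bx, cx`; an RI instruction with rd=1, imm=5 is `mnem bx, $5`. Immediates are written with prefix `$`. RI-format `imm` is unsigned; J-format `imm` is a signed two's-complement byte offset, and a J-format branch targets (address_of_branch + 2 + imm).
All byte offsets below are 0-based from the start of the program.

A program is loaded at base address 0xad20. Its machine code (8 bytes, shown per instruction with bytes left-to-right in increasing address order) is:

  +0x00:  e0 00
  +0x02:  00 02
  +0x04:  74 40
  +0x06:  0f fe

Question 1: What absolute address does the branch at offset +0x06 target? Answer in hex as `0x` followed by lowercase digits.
+0x06: 0f fe ⇒ word 0x0ffe (big)
  top 4b → 0x0 → bl [J]
  imm: (w>>0)&0xfff=0xffe (s12→-2) → $-2
  target = base 0xad20 + off 0x06 + 2 + imm -2 = 0xad26

0xad26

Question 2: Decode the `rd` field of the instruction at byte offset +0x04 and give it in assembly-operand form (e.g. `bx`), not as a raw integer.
cx

[04] 74 40 → 0x7440
  opcode bits[15:12]=0x7: lsr/RR
  [11:9] rd=2 = cx
  [8:6] rs=1 = bx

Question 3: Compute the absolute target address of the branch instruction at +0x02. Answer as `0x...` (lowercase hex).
off 0x02: read 00 02 as big → 0x0002
  top 4b → 0x0 → bl [J]
  imm@[11:0]=0x2 ⇒ $2
  target = base 0xad20 + off 0x02 + 2 + imm 2 = 0xad26

0xad26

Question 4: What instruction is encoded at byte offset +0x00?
[00] e0 00 → 0xe000
  top 4b → 0xe → pop [R]
  rd@[11:9]=0x0 ⇒ ax

pop ax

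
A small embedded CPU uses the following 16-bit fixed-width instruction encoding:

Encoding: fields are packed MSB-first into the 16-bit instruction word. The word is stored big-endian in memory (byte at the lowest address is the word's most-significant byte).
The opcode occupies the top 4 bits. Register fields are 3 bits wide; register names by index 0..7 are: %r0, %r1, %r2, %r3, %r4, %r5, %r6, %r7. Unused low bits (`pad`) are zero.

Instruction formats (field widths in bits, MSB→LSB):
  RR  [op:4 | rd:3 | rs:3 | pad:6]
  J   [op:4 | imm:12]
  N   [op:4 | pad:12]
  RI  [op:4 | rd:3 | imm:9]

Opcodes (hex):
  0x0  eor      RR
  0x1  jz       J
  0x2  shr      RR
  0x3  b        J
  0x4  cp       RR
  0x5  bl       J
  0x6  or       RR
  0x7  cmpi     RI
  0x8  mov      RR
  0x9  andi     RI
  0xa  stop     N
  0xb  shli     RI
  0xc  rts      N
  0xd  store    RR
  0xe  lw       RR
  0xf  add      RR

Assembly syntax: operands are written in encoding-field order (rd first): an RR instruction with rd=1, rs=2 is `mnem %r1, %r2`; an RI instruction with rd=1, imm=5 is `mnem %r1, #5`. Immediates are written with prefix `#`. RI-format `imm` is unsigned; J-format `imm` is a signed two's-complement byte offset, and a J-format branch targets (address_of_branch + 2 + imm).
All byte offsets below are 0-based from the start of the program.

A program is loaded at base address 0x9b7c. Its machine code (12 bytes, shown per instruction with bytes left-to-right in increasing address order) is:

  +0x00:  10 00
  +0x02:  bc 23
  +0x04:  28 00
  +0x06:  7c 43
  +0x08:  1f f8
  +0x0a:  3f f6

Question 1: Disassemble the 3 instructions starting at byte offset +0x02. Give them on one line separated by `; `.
@+02  big-endian(bc 23) = 0xbc23
  op=0xbc23>>12=0xb ⇒ shli (RI)
  rd: (w>>9)&0x7=0x6 → %r6
  imm: (w>>0)&0x1ff=0x23 → #35
@+04  big-endian(28 00) = 0x2800
  op=0x2800>>12=0x2 ⇒ shr (RR)
  rd: (w>>9)&0x7=0x4 → %r4
  rs: (w>>6)&0x7=0x0 → %r0
@+06  big-endian(7c 43) = 0x7c43
  op=0x7c43>>12=0x7 ⇒ cmpi (RI)
  rd: (w>>9)&0x7=0x6 → %r6
  imm: (w>>0)&0x1ff=0x43 → #67

shli %r6, #35; shr %r4, %r0; cmpi %r6, #67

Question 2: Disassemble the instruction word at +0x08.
@+08  big-endian(1f f8) = 0x1ff8
  opcode bits[15:12]=0x1: jz/J
  [11:0] imm=4088 (s12→-8) = #-8

jz #-8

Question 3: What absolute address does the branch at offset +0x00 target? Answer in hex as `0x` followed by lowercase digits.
0x9b7e

+0x00: 10 00 ⇒ word 0x1000 (big)
  op=0x1000>>12=0x1 ⇒ jz (J)
  imm: (w>>0)&0xfff=0x0 → #0
  target = base 0x9b7c + off 0x00 + 2 + imm 0 = 0x9b7e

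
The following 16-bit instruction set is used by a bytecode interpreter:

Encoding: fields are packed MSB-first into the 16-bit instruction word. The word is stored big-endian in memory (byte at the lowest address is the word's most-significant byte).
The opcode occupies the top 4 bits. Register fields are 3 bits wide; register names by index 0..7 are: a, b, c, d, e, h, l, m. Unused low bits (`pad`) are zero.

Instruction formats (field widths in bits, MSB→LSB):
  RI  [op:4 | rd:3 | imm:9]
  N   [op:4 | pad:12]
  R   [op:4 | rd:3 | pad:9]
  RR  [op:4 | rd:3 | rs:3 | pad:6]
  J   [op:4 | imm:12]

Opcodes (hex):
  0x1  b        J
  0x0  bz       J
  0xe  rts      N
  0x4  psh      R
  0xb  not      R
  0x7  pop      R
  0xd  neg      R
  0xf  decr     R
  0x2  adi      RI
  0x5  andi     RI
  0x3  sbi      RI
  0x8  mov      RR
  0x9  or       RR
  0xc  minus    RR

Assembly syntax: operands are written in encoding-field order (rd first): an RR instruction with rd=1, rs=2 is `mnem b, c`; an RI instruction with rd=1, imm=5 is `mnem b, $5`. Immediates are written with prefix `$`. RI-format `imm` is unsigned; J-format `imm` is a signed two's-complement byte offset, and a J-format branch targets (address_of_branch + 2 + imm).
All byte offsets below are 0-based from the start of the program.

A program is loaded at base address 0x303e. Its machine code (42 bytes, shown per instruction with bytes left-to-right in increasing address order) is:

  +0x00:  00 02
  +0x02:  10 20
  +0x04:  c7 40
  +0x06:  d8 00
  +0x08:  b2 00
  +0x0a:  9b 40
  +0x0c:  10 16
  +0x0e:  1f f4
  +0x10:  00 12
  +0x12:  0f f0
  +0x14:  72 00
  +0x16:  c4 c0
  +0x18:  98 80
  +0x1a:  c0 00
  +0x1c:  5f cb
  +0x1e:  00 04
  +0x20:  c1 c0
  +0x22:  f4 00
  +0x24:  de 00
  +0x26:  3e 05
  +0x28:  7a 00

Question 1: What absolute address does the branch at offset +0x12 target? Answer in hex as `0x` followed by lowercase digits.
0x3042

+0x12: 0f f0 ⇒ word 0x0ff0 (big)
  op=0x0ff0>>12=0x0 ⇒ bz (J)
  imm@[11:0]=0xff0 (s12→-16) ⇒ $-16
  target = base 0x303e + off 0x12 + 2 + imm -16 = 0x3042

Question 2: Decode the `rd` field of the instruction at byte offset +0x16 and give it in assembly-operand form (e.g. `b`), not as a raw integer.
c

+0x16: c4 c0 ⇒ word 0xc4c0 (big)
  op=0xc4c0>>12=0xc ⇒ minus (RR)
  rd@[11:9]=0x2 ⇒ c
  rs@[8:6]=0x3 ⇒ d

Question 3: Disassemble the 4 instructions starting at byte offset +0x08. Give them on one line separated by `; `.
[08] b2 00 → 0xb200
  op=0xb200>>12=0xb ⇒ not (R)
  rd@[11:9]=0x1 ⇒ b
[0a] 9b 40 → 0x9b40
  op=0x9b40>>12=0x9 ⇒ or (RR)
  rd@[11:9]=0x5 ⇒ h
  rs@[8:6]=0x5 ⇒ h
[0c] 10 16 → 0x1016
  op=0x1016>>12=0x1 ⇒ b (J)
  imm@[11:0]=0x16 ⇒ $22
[0e] 1f f4 → 0x1ff4
  op=0x1ff4>>12=0x1 ⇒ b (J)
  imm@[11:0]=0xff4 (s12→-12) ⇒ $-12

not b; or h, h; b $22; b $-12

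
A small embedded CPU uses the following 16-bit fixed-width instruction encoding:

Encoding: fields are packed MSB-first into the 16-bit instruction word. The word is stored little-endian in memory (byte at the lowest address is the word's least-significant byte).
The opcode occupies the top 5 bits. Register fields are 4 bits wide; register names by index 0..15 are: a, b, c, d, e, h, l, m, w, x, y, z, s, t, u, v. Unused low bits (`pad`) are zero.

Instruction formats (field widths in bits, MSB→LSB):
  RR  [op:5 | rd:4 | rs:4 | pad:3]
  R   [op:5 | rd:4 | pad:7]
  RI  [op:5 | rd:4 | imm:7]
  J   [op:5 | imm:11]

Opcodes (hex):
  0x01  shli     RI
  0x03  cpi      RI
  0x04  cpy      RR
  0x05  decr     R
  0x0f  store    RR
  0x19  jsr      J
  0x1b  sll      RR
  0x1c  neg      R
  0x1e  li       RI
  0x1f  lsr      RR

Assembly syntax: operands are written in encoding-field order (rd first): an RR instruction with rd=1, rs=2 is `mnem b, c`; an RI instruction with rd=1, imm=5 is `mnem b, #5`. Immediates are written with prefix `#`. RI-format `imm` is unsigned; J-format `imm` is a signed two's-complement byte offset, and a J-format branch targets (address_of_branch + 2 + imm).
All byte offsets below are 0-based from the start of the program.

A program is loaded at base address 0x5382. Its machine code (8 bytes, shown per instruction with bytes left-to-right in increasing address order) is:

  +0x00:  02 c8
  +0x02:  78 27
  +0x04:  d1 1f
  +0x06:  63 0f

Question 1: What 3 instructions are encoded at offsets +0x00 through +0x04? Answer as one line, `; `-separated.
jsr #2; cpy u, v; cpi v, #81

off 0x00: read 02 c8 as little → 0xc802
  top 5b → 0x19 → jsr [J]
  [10:0] imm=2 = #2
off 0x02: read 78 27 as little → 0x2778
  top 5b → 0x4 → cpy [RR]
  [10:7] rd=14 = u
  [6:3] rs=15 = v
off 0x04: read d1 1f as little → 0x1fd1
  top 5b → 0x3 → cpi [RI]
  [10:7] rd=15 = v
  [6:0] imm=81 = #81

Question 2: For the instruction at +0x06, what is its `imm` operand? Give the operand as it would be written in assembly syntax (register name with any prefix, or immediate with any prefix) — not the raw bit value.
#99

+0x06: 63 0f ⇒ word 0x0f63 (little)
  top 5b → 0x1 → shli [RI]
  rd@[10:7]=0xe ⇒ u
  imm@[6:0]=0x63 ⇒ #99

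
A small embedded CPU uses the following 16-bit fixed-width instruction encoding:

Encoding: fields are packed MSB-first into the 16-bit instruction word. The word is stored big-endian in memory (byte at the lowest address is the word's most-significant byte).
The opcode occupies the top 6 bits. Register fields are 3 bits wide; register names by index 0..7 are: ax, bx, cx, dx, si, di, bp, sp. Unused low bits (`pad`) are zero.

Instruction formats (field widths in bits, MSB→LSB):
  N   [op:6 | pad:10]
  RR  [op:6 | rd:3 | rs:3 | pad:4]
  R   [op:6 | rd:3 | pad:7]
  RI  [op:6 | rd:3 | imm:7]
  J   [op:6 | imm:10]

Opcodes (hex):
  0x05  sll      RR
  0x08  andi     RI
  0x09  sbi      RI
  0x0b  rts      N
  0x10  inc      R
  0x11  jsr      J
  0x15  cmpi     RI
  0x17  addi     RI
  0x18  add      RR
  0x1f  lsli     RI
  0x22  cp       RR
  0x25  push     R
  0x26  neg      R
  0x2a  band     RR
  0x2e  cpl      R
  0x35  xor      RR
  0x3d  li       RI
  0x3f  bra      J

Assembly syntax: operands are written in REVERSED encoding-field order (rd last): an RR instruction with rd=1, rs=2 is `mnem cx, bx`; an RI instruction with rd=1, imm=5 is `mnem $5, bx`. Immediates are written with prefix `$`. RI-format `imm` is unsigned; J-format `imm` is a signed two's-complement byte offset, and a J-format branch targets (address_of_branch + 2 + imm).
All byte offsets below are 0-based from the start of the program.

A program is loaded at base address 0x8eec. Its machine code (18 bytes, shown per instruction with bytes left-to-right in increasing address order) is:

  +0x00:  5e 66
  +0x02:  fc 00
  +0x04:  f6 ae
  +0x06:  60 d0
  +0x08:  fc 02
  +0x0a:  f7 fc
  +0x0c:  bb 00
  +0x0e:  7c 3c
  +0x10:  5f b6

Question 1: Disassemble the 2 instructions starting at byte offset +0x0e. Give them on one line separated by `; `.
@+0e  big-endian(7c 3c) = 0x7c3c
  top 6b → 0x1f → lsli [RI]
  rd: (w>>7)&0x7=0x0 → ax
  imm: (w>>0)&0x7f=0x3c → $60
@+10  big-endian(5f b6) = 0x5fb6
  top 6b → 0x17 → addi [RI]
  rd: (w>>7)&0x7=0x7 → sp
  imm: (w>>0)&0x7f=0x36 → $54

lsli $60, ax; addi $54, sp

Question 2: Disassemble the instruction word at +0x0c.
cpl bp

off 0x0c: read bb 00 as big → 0xbb00
  op=0xbb00>>10=0x2e ⇒ cpl (R)
  rd: (w>>7)&0x7=0x6 → bp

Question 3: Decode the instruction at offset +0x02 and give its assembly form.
bra $0

[02] fc 00 → 0xfc00
  opcode bits[15:10]=0x3f: bra/J
  imm: (w>>0)&0x3ff=0x0 → $0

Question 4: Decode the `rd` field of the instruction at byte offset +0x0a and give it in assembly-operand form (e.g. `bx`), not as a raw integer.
+0x0a: f7 fc ⇒ word 0xf7fc (big)
  top 6b → 0x3d → li [RI]
  [9:7] rd=7 = sp
  [6:0] imm=124 = $124

sp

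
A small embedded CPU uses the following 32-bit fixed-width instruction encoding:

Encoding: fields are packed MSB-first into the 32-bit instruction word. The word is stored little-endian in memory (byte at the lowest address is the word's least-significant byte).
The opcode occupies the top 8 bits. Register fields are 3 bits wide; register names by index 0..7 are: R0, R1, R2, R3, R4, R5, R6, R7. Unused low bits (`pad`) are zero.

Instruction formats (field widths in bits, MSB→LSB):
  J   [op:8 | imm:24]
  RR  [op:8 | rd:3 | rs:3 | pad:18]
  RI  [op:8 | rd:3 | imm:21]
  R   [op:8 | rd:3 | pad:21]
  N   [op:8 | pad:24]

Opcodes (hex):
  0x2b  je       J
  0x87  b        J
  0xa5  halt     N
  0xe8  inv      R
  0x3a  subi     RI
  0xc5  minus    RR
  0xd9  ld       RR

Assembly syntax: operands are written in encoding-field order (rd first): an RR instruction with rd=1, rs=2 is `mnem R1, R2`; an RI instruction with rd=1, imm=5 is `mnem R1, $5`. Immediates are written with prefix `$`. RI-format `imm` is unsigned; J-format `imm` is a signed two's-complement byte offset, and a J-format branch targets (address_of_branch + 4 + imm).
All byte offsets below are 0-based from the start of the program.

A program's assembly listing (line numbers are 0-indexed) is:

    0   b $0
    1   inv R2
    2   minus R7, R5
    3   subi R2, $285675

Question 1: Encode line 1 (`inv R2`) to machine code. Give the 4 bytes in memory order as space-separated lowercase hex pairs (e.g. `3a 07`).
1. inv fields op=0xe8:8|rd=2:3|pad=0:21 → word e8400000h → 00 00 40 e8

00 00 40 e8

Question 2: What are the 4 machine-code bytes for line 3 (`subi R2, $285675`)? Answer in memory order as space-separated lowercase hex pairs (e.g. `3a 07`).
L3: subi op=0x3a:8|rd=2:3|imm=285675:21 ⇒ 0x3a445beb ⇒ little eb 5b 44 3a

eb 5b 44 3a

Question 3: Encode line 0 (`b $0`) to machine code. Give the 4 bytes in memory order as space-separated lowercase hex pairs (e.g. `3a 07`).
L0: b op=0x87:8|imm=0:24 ⇒ 0x87000000 ⇒ little 00 00 00 87

00 00 00 87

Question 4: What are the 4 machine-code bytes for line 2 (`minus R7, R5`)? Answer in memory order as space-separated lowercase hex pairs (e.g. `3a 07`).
2. minus fields op=0xc5:8|rd=7:3|rs=5:3|pad=0:18 → word c5f40000h → 00 00 f4 c5

00 00 f4 c5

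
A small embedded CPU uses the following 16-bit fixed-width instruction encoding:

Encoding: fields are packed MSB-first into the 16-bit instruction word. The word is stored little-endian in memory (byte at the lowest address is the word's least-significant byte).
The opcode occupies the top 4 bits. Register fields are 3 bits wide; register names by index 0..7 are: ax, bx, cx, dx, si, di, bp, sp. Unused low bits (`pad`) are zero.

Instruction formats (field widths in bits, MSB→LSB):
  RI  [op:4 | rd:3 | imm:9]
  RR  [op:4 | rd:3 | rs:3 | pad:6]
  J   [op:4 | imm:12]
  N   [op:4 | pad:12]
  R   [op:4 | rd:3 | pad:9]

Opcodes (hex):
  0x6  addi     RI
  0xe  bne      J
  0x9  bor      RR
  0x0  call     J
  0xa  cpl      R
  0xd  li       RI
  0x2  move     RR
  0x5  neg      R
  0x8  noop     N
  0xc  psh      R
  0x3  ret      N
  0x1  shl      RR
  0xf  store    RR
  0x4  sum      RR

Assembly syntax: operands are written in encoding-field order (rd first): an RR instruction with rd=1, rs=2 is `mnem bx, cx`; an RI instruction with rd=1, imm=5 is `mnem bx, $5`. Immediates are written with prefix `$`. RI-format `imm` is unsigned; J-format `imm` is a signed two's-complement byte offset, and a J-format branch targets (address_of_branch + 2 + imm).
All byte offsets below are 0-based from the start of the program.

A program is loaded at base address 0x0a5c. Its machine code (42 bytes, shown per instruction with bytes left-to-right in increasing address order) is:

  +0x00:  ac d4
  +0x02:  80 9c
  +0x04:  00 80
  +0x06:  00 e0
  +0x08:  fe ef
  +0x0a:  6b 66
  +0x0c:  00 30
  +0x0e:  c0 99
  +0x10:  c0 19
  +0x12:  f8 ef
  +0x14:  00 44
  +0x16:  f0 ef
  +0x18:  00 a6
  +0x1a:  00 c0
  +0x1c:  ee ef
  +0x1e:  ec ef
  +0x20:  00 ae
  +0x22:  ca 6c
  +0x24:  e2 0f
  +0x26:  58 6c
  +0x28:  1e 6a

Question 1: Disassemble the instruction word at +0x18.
+0x18: 00 a6 ⇒ word 0xa600 (little)
  top 4b → 0xa → cpl [R]
  rd@[11:9]=0x3 ⇒ dx

cpl dx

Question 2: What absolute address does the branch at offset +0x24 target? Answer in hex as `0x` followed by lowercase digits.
0x0a64

+0x24: e2 0f ⇒ word 0x0fe2 (little)
  top 4b → 0x0 → call [J]
  imm: (w>>0)&0xfff=0xfe2 (s12→-30) → $-30
  target = base 0x0a5c + off 0x24 + 2 + imm -30 = 0x0a64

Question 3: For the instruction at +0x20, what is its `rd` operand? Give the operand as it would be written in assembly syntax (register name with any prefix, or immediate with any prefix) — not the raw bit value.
off 0x20: read 00 ae as little → 0xae00
  op=0xae00>>12=0xa ⇒ cpl (R)
  [11:9] rd=7 = sp

sp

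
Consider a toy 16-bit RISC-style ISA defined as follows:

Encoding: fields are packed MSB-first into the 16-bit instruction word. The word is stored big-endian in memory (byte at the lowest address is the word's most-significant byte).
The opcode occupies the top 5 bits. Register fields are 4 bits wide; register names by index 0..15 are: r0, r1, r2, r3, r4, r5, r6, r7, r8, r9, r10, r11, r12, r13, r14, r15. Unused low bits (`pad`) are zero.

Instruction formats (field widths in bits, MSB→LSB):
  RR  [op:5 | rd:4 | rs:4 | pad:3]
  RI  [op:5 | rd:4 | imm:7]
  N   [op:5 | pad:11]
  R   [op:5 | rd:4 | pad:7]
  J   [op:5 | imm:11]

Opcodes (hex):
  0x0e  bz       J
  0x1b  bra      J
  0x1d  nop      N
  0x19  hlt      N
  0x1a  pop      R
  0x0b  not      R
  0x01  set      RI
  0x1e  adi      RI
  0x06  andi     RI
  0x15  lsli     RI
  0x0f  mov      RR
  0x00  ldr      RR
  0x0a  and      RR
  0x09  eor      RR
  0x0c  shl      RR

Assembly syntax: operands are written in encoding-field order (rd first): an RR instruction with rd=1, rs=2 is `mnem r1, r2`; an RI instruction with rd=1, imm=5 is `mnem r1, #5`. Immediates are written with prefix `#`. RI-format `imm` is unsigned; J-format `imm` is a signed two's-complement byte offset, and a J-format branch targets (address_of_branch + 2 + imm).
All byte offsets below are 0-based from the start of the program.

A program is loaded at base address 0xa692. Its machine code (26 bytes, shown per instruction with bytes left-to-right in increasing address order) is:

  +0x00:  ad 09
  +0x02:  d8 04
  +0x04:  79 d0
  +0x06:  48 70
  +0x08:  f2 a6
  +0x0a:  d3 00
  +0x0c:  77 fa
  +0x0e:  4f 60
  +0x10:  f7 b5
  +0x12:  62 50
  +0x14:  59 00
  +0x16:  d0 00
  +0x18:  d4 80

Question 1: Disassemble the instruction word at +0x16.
off 0x16: read d0 00 as big → 0xd000
  opcode bits[15:11]=0x1a: pop/R
  rd@[10:7]=0x0 ⇒ r0

pop r0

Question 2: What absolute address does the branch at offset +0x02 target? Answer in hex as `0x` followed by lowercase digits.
0xa69a

@+02  big-endian(d8 04) = 0xd804
  opcode bits[15:11]=0x1b: bra/J
  imm@[10:0]=0x4 ⇒ #4
  target = base 0xa692 + off 0x02 + 2 + imm 4 = 0xa69a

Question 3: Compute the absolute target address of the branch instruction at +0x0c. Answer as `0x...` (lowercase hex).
0xa69a

[0c] 77 fa → 0x77fa
  top 5b → 0xe → bz [J]
  imm@[10:0]=0x7fa (s11→-6) ⇒ #-6
  target = base 0xa692 + off 0x0c + 2 + imm -6 = 0xa69a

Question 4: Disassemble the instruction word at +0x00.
+0x00: ad 09 ⇒ word 0xad09 (big)
  top 5b → 0x15 → lsli [RI]
  [10:7] rd=10 = r10
  [6:0] imm=9 = #9

lsli r10, #9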